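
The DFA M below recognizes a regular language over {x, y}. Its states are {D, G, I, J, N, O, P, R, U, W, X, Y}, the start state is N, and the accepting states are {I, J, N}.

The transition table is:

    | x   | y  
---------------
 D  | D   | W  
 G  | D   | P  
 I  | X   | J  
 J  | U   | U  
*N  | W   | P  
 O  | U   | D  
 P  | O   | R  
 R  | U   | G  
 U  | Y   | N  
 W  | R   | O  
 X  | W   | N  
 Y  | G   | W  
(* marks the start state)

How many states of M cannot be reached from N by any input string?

3

Starting at N and following transitions, the reachable set is {D, G, N, O, P, R, U, W, Y}. That leaves I, J, X unreachable — 3 in total.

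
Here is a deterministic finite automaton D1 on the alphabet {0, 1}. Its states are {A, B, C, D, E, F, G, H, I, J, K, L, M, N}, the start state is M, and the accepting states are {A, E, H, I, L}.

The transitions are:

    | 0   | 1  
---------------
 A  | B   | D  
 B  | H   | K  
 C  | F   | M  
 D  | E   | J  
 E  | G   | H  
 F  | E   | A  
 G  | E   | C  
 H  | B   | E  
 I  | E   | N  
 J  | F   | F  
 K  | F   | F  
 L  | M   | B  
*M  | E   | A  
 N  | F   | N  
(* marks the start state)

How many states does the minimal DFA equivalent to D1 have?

5

States {I,L,N} cannot be reached from the start state, so discard them.
Start with accepting vs non-accepting: {A,E,H} | {B,C,D,F,G,J,K,M}.
Refine {A,E,H} on symbol 1: members go to different blocks, giving {E,H} and {A}.
Refine {B,C,D,F,G,J,K,M} on symbol 0: members go to different blocks, giving {B,D,F,G,M} and {C,J,K}.
On input 1, block {B,D,F,G,M} splits into {B,D,G} and {F,M}.
Stable partition: {E,H} | {B,D,G} | {A} | {C,J,K} | {F,M} — 5 equivalence classes.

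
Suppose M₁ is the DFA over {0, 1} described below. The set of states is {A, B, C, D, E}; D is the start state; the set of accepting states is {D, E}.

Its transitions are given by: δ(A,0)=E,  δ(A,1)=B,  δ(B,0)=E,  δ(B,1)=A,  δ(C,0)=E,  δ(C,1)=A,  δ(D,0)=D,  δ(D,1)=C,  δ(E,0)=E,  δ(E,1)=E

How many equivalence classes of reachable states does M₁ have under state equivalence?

3

Initial partition by acceptance: {D,E} | {A,B,C}.
On input 1, block {D,E} splits into {D} and {E}.
The partition is now stable with 3 blocks: {D} | {A,B,C} | {E}.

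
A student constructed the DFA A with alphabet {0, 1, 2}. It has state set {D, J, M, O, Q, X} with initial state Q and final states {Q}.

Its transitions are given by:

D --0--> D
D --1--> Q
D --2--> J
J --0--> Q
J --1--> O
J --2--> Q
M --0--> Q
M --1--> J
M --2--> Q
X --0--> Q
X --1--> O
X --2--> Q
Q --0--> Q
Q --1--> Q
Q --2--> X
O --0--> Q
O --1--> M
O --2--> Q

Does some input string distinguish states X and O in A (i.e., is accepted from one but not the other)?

No

States {D} cannot be reached from the start state, so discard them.
Initial partition by acceptance: {Q} | {J,M,O,X}.
Stable partition: {Q} | {J,M,O,X} — 2 equivalence classes.
X and O lie in the same block of the stable partition, so they are equivalent — no string distinguishes them.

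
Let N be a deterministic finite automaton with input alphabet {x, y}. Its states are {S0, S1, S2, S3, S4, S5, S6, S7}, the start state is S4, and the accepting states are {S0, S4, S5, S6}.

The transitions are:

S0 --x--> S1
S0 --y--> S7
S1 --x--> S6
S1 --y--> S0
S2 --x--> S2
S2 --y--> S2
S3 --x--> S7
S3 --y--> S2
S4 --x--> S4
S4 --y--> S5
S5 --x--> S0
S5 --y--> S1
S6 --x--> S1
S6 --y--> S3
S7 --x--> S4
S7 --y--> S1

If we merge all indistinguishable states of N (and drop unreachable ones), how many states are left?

8

Every state is reachable, so we keep all 8.
Initial partition by acceptance: {S0,S4,S5,S6} | {S1,S2,S3,S7}.
Refine {S0,S4,S5,S6} on symbol x: members go to different blocks, giving {S0,S6} and {S4,S5}.
Split {S1,S2,S3,S7} by δ(·,x) → {S2,S3} and {S1} and {S7}.
Split {S0,S6} by δ(·,y) → {S0} and {S6}.
On input x, block {S2,S3} splits into {S2} and {S3}.
Refine {S4,S5} on symbol x: members go to different blocks, giving {S4} and {S5}.
Stable partition: {S0} | {S2} | {S4} | {S1} | {S7} | {S6} | {S3} | {S5} — 8 equivalence classes.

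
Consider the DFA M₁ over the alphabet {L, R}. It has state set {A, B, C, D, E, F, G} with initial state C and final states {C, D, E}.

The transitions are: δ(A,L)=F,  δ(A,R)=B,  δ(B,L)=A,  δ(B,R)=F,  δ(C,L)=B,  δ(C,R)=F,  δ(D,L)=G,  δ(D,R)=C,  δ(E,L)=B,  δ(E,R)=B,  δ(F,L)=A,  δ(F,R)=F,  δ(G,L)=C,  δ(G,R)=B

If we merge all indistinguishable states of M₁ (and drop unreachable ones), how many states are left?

States {D,E,G} cannot be reached from the start state, so discard them.
Start with accepting vs non-accepting: {C} | {A,B,F}.
Stable partition: {C} | {A,B,F} — 2 equivalence classes.

2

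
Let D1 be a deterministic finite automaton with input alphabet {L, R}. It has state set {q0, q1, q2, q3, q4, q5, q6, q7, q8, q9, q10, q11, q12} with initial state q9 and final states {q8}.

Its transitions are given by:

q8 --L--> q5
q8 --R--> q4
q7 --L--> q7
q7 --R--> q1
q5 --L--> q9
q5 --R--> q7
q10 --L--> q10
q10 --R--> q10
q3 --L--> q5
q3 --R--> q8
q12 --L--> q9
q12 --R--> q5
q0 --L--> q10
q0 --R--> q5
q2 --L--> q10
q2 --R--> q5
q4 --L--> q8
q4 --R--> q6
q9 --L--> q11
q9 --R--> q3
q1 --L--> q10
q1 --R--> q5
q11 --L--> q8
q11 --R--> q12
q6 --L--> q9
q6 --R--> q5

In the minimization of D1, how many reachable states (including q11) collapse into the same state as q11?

2

First remove the unreachable states {q0,q2}; 11 states remain.
Start with accepting vs non-accepting: {q8} | {q1,q3,q4,q5,q6,q7,q9,q10,q11,q12}.
On input L, block {q1,q3,q4,q5,q6,q7,q9,q10,q11,q12} splits into {q1,q3,q5,q6,q7,q9,q10,q12} and {q4,q11}.
Split {q1,q3,q5,q6,q7,q9,q10,q12} by δ(·,L) → {q1,q3,q5,q6,q7,q10,q12} and {q9}.
Refine {q1,q3,q5,q6,q7,q10,q12} on symbol L: members go to different blocks, giving {q1,q3,q7,q10} and {q5,q6,q12}.
Refine {q1,q3,q7,q10} on symbol L: members go to different blocks, giving {q1,q7,q10} and {q3}.
Refine {q1,q7,q10} on symbol R: members go to different blocks, giving {q7,q10} and {q1}.
Refine {q7,q10} on symbol R: members go to different blocks, giving {q7} and {q10}.
On input R, block {q5,q6,q12} splits into {q6,q12} and {q5}.
The partition is now stable with 9 blocks: {q8} | {q7} | {q4,q11} | {q9} | {q6,q12} | {q3} | {q1} | {q10} | {q5}.
State q11 belongs to the block {q4,q11}, which has 2 states.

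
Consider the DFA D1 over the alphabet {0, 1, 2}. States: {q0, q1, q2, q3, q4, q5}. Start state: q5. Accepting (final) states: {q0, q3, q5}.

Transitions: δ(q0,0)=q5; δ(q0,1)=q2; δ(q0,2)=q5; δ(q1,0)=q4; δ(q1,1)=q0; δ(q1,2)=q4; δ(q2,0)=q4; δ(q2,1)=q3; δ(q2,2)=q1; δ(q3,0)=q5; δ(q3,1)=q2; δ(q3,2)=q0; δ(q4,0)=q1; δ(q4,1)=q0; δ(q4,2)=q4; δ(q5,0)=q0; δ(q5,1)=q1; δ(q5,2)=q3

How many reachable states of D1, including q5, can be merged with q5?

3

All states are reachable from the start state.
P0 = {q0,q3,q5} | {q1,q2,q4}.
No further refinement is possible. Final partition (2 blocks): {q0,q3,q5} | {q1,q2,q4}.
State q5 belongs to the block {q0,q3,q5}, which has 3 states.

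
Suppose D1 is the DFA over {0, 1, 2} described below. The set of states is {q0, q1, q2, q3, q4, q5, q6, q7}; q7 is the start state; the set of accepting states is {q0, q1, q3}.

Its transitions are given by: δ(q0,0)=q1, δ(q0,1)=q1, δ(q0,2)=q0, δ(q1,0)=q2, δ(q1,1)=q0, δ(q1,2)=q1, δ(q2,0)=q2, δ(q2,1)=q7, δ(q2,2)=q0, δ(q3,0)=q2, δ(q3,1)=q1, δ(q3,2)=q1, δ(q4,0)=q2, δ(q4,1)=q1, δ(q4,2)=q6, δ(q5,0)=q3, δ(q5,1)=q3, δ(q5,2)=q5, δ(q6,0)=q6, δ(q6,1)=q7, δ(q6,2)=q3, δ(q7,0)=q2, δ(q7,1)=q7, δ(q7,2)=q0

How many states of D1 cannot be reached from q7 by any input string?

4

No path from q7 leads to q3, q4, q5, q6; the other 4 states are all reachable.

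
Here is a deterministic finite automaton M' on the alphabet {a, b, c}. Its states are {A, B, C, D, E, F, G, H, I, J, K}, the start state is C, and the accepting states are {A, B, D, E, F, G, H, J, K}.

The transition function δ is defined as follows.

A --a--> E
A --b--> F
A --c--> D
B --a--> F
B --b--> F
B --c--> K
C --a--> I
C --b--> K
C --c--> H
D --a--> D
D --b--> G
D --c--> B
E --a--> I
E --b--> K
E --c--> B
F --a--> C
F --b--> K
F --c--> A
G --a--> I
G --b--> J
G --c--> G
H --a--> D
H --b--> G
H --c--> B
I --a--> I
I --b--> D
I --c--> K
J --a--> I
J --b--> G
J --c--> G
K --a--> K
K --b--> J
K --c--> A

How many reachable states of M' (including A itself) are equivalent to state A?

2

Every state is reachable, so we keep all 11.
Initial partition by acceptance: {A,B,D,E,F,G,H,J,K} | {C,I}.
Split {A,B,D,E,F,G,H,J,K} by δ(·,a) → {A,B,D,H,K} and {E,F,G,J}.
Split {A,B,D,H,K} by δ(·,a) → {D,H,K} and {A,B}.
Split {E,F,G,J} by δ(·,b) → {E,F} and {G,J}.
Stable partition: {D,H,K} | {C,I} | {E,F} | {A,B} | {G,J} — 5 equivalence classes.
State A belongs to the block {A,B}, which has 2 states.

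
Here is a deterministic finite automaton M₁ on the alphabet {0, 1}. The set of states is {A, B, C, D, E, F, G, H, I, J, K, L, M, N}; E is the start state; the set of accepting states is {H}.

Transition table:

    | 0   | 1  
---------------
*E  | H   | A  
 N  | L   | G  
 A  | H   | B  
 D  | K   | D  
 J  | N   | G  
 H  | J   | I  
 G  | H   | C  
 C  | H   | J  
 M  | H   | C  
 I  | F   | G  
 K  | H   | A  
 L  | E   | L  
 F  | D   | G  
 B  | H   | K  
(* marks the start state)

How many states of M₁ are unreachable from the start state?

1

No path from E leads to M; the other 13 states are all reachable.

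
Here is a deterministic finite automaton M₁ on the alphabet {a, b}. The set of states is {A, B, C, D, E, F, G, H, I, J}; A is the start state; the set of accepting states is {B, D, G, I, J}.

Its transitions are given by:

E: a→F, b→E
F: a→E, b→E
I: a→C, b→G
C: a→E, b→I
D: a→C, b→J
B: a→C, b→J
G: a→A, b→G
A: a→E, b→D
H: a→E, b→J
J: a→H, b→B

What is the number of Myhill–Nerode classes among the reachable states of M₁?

3

Start with accepting vs non-accepting: {B,D,G,I,J} | {A,C,E,F,H}.
Refine {A,C,E,F,H} on symbol b: members go to different blocks, giving {A,C,H} and {E,F}.
No further refinement is possible. Final partition (3 blocks): {B,D,G,I,J} | {A,C,H} | {E,F}.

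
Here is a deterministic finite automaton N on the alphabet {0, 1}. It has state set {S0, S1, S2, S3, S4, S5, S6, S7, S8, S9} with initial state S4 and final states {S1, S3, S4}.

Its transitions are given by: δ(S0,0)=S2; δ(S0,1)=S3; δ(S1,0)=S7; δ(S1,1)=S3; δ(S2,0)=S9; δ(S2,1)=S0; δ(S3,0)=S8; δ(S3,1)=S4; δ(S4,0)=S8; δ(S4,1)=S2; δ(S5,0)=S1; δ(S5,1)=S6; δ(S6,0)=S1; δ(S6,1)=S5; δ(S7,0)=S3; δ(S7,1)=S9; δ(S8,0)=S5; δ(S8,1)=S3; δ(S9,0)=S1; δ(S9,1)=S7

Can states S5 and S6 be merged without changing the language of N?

Every state is reachable, so we keep all 10.
Start with accepting vs non-accepting: {S1,S3,S4} | {S0,S2,S5,S6,S7,S8,S9}.
On input 1, block {S1,S3,S4} splits into {S1,S3} and {S4}.
Refine {S1,S3} on symbol 1: members go to different blocks, giving {S1} and {S3}.
Split {S0,S2,S5,S6,S7,S8,S9} by δ(·,0) → {S0,S2,S8} and {S5,S6,S9} and {S7}.
Split {S0,S2,S8} by δ(·,0) → {S2,S8} and {S0}.
Split {S2,S8} by δ(·,1) → {S2} and {S8}.
Refine {S5,S6,S9} on symbol 1: members go to different blocks, giving {S5,S6} and {S9}.
Stable partition: {S1} | {S2} | {S4} | {S3} | {S5,S6} | {S7} | {S0} | {S8} | {S9} — 9 equivalence classes.
S5 and S6 lie in the same block of the stable partition, so they are equivalent — no string distinguishes them.

Yes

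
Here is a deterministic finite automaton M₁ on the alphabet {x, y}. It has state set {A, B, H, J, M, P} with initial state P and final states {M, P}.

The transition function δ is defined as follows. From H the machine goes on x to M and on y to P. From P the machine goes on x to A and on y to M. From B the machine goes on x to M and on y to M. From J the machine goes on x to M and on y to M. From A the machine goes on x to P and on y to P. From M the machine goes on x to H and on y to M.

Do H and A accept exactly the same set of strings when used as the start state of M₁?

First remove the unreachable states {B,J}; 4 states remain.
Start with accepting vs non-accepting: {M,P} | {A,H}.
The partition is now stable with 2 blocks: {M,P} | {A,H}.
H and A lie in the same block of the stable partition, so they are equivalent — no string distinguishes them.

Yes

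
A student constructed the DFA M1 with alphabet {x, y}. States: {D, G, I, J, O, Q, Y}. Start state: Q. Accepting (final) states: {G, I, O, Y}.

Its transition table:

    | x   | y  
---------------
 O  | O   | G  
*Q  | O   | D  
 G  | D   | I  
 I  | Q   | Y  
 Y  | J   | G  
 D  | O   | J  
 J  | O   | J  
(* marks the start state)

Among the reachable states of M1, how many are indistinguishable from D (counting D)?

3

Start with accepting vs non-accepting: {G,I,O,Y} | {D,J,Q}.
Split {G,I,O,Y} by δ(·,x) → {G,I,Y} and {O}.
No further refinement is possible. Final partition (3 blocks): {G,I,Y} | {D,J,Q} | {O}.
State D belongs to the block {D,J,Q}, which has 3 states.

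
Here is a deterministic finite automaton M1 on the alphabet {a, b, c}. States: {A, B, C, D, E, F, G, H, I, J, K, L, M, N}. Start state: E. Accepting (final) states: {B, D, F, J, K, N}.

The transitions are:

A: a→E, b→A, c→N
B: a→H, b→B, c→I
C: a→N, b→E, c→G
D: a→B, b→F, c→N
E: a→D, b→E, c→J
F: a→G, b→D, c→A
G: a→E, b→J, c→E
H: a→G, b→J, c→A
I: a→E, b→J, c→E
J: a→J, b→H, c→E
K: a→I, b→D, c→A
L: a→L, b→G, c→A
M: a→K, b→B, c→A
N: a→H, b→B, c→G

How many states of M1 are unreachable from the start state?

BFS from E reaches {A, B, D, E, F, G, H, I, J, N}; the 4 state(s) C, K, L, M are never visited.

4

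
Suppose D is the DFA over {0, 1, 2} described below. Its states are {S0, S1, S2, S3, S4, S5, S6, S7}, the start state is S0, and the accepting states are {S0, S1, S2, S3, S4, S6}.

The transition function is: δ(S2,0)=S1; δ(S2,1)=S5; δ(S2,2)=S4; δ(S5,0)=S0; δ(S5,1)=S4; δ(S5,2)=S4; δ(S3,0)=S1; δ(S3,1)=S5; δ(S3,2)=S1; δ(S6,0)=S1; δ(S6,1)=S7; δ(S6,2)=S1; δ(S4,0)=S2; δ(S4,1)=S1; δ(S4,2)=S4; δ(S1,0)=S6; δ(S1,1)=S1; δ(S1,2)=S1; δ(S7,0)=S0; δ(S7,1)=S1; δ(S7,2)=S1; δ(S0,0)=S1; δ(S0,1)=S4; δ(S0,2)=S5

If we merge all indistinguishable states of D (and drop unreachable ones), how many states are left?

4

First remove the unreachable states {S3}; 7 states remain.
P0 = {S0,S1,S2,S4,S6} | {S5,S7}.
Split {S0,S1,S2,S4,S6} by δ(·,1) → {S0,S1,S4} and {S2,S6}.
Split {S0,S1,S4} by δ(·,0) → {S1,S4} and {S0}.
Stable partition: {S1,S4} | {S5,S7} | {S2,S6} | {S0} — 4 equivalence classes.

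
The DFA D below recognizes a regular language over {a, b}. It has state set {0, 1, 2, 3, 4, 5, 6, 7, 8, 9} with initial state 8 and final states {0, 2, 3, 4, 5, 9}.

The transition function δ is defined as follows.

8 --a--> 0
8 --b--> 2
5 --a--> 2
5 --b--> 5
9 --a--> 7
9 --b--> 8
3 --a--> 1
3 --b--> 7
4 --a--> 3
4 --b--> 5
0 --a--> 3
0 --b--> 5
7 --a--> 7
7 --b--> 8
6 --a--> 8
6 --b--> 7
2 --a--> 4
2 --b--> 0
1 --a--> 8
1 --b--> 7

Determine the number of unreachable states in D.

2

No path from 8 leads to 6, 9; the other 8 states are all reachable.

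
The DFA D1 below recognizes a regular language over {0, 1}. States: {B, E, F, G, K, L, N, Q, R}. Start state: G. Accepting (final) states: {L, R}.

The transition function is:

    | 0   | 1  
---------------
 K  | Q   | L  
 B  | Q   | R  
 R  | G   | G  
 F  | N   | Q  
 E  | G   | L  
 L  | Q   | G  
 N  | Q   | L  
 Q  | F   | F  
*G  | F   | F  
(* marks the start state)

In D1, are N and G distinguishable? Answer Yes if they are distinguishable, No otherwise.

First remove the unreachable states {B,E,K,R}; 5 states remain.
Initial partition by acceptance: {L} | {F,G,N,Q}.
Refine {F,G,N,Q} on symbol 1: members go to different blocks, giving {F,G,Q} and {N}.
Refine {F,G,Q} on symbol 0: members go to different blocks, giving {G,Q} and {F}.
The partition is now stable with 4 blocks: {L} | {G,Q} | {N} | {F}.
N and G end up in different blocks, so they are distinguishable. For instance, the string '1' is accepted from only N.

Yes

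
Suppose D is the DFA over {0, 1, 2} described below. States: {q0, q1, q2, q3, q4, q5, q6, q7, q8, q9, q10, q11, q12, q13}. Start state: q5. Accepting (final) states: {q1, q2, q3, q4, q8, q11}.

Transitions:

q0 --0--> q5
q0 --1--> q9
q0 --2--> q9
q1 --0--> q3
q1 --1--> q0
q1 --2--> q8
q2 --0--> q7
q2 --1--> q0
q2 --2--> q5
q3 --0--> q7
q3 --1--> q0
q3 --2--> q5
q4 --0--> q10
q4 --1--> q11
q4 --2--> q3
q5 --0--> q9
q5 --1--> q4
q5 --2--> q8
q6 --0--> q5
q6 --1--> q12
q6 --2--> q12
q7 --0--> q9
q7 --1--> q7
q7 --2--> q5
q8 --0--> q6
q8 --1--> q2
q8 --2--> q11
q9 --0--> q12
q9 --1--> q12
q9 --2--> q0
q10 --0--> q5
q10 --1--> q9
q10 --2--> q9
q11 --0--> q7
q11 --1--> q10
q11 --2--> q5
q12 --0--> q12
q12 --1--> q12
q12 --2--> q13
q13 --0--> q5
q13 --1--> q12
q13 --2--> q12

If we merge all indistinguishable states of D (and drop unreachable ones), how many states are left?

6

Reachable states from the start: {q0,q2,q3,q4,q5,q6,q7,q8,q9,q10,q11,q12,q13}. Unreachable: {q1} — drop them.
Initial partition by acceptance: {q2,q3,q4,q8,q11} | {q0,q5,q6,q7,q9,q10,q12,q13}.
Split {q2,q3,q4,q8,q11} by δ(·,1) → {q2,q3,q11} and {q4,q8}.
On input 1, block {q0,q5,q6,q7,q9,q10,q12,q13} splits into {q0,q6,q7,q9,q10,q12,q13} and {q5}.
Split {q0,q6,q7,q9,q10,q12,q13} by δ(·,0) → {q0,q6,q10,q13} and {q7,q9,q12}.
Refine {q7,q9,q12} on symbol 2: members go to different blocks, giving {q9,q12} and {q7}.
No further refinement is possible. Final partition (6 blocks): {q2,q3,q11} | {q0,q6,q10,q13} | {q4,q8} | {q5} | {q9,q12} | {q7}.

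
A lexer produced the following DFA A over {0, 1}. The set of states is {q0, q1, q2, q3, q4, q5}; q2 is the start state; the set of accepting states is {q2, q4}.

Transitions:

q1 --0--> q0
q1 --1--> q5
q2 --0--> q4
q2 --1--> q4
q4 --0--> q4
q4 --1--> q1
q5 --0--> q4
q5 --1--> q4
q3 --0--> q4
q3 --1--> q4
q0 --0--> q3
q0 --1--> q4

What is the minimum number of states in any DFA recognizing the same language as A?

5

P0 = {q2,q4} | {q0,q1,q3,q5}.
On input 1, block {q2,q4} splits into {q2} and {q4}.
On input 0, block {q0,q1,q3,q5} splits into {q0,q1} and {q3,q5}.
Split {q0,q1} by δ(·,0) → {q0} and {q1}.
No further refinement is possible. Final partition (5 blocks): {q2} | {q0} | {q4} | {q3,q5} | {q1}.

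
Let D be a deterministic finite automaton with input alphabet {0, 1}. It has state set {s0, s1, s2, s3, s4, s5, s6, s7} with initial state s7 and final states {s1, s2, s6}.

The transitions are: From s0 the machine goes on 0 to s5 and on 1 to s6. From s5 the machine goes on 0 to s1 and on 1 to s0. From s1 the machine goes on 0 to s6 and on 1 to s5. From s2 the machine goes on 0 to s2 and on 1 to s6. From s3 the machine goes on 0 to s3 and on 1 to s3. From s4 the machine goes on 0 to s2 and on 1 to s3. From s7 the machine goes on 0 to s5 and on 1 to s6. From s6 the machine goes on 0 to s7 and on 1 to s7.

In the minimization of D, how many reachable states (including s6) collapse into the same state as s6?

States {s2,s3,s4} cannot be reached from the start state, so discard them.
P0 = {s1,s6} | {s0,s5,s7}.
On input 0, block {s1,s6} splits into {s1} and {s6}.
Refine {s0,s5,s7} on symbol 0: members go to different blocks, giving {s0,s7} and {s5}.
The partition is now stable with 4 blocks: {s1} | {s0,s7} | {s6} | {s5}.
State s6 belongs to the block {s6}, which has 1 states.

1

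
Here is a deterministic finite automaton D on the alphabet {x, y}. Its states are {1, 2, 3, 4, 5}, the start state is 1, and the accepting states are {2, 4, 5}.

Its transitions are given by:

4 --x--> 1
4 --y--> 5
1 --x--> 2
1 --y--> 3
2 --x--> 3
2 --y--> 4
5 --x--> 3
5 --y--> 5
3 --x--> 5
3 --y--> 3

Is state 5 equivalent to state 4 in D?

Yes

Every state is reachable, so we keep all 5.
Initial partition by acceptance: {2,4,5} | {1,3}.
No further refinement is possible. Final partition (2 blocks): {2,4,5} | {1,3}.
5 and 4 lie in the same block of the stable partition, so they are equivalent — no string distinguishes them.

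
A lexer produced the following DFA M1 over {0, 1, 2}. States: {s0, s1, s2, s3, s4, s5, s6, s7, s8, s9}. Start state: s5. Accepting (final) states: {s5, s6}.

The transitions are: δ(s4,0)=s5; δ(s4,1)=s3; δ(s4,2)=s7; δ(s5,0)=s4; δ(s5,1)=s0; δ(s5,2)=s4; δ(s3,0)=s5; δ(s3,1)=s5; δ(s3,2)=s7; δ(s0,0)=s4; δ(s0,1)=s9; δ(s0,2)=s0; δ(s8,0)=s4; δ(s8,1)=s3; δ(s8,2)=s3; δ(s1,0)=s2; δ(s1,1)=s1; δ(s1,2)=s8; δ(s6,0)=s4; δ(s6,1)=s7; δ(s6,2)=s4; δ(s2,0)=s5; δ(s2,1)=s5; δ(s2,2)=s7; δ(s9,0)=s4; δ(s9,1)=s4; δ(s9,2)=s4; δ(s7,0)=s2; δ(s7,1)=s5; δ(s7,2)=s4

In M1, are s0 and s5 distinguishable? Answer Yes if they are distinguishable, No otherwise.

First remove the unreachable states {s1,s6,s8}; 7 states remain.
Initial partition by acceptance: {s5} | {s0,s2,s3,s4,s7,s9}.
On input 0, block {s0,s2,s3,s4,s7,s9} splits into {s0,s7,s9} and {s2,s3,s4}.
Split {s0,s7,s9} by δ(·,1) → {s0} and {s7} and {s9}.
Refine {s2,s3,s4} on symbol 1: members go to different blocks, giving {s2,s3} and {s4}.
Stable partition: {s5} | {s0} | {s2,s3} | {s7} | {s9} | {s4} — 6 equivalence classes.
s0 and s5 end up in different blocks, so they are distinguishable. For instance, the string 'ε' is accepted from only s5.

Yes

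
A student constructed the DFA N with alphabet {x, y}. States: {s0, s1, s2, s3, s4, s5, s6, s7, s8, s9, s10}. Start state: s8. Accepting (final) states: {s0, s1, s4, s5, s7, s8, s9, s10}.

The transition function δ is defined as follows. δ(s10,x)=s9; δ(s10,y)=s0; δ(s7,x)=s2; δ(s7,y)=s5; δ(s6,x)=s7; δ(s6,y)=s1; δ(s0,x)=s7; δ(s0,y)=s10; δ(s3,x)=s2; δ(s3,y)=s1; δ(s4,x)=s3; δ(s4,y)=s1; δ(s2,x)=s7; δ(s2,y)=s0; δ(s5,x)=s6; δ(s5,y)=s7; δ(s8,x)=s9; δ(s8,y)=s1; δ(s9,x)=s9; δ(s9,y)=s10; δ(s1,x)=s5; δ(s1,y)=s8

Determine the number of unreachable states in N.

2

BFS from s8 reaches {s0, s1, s2, s5, s6, s7, s8, s9, s10}; the 2 state(s) s3, s4 are never visited.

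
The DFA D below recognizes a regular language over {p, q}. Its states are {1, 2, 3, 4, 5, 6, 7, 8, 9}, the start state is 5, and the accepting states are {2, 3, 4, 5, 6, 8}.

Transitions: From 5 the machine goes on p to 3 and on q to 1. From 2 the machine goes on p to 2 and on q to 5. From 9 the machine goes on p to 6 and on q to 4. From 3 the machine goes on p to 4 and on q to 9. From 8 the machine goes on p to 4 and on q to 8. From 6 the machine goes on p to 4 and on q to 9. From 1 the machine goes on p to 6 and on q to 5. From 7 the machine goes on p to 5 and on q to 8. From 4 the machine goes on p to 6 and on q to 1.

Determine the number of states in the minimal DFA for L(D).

Reachable states from the start: {1,3,4,5,6,9}. Unreachable: {2,7,8} — drop them.
P0 = {3,4,5,6} | {1,9}.
The partition is now stable with 2 blocks: {3,4,5,6} | {1,9}.

2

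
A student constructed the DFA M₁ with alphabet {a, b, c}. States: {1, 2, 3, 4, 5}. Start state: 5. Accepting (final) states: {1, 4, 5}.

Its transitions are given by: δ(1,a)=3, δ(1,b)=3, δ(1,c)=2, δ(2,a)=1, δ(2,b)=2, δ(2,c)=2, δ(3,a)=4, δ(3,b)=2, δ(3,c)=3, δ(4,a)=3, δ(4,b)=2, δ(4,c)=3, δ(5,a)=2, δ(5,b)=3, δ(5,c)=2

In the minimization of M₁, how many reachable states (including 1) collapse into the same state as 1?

3

Every state is reachable, so we keep all 5.
Start with accepting vs non-accepting: {1,4,5} | {2,3}.
No further refinement is possible. Final partition (2 blocks): {1,4,5} | {2,3}.
The equivalence class containing 1 is {1,4,5}, of size 3.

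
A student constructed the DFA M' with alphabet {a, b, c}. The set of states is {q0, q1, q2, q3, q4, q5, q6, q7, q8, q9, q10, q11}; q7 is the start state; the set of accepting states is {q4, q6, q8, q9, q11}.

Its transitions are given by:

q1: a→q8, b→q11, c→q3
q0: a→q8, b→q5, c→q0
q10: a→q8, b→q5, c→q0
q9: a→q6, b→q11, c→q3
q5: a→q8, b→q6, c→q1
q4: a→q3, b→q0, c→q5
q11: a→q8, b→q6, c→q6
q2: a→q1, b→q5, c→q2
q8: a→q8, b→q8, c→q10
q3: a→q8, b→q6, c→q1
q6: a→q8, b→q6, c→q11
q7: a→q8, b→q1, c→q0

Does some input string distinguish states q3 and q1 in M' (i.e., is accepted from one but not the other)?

States {q2,q4,q9} cannot be reached from the start state, so discard them.
Initial partition by acceptance: {q6,q8,q11} | {q0,q1,q3,q5,q7,q10}.
Split {q6,q8,q11} by δ(·,c) → {q6,q11} and {q8}.
Split {q0,q1,q3,q5,q7,q10} by δ(·,b) → {q0,q7,q10} and {q1,q3,q5}.
Stable partition: {q6,q11} | {q0,q7,q10} | {q8} | {q1,q3,q5} — 4 equivalence classes.
q3 and q1 lie in the same block of the stable partition, so they are equivalent — no string distinguishes them.

No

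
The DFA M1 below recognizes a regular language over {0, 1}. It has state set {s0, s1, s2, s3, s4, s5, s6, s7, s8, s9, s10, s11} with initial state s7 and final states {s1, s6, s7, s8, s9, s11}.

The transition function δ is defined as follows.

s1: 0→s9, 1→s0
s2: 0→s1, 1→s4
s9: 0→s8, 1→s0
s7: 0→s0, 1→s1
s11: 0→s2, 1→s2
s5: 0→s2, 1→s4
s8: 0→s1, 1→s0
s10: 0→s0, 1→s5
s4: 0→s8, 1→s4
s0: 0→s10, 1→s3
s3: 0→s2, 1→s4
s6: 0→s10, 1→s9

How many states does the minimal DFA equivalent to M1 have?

5

First remove the unreachable states {s6,s11}; 10 states remain.
P0 = {s1,s7,s8,s9} | {s0,s2,s3,s4,s5,s10}.
On input 0, block {s1,s7,s8,s9} splits into {s1,s8,s9} and {s7}.
On input 0, block {s0,s2,s3,s4,s5,s10} splits into {s0,s3,s5,s10} and {s2,s4}.
Refine {s0,s3,s5,s10} on symbol 0: members go to different blocks, giving {s0,s10} and {s3,s5}.
Stable partition: {s1,s8,s9} | {s0,s10} | {s7} | {s2,s4} | {s3,s5} — 5 equivalence classes.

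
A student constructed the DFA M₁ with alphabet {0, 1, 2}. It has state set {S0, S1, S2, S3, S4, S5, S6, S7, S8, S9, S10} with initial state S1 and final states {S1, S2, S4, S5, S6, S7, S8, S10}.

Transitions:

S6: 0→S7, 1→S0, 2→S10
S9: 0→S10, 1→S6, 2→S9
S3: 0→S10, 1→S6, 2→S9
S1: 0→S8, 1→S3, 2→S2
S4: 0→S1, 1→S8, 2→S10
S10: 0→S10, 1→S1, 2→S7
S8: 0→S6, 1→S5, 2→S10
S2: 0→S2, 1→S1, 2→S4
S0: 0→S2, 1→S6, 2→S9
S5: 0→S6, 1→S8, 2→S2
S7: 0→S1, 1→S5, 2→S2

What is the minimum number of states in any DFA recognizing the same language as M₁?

4

Initial partition by acceptance: {S1,S2,S4,S5,S6,S7,S8,S10} | {S0,S3,S9}.
Refine {S1,S2,S4,S5,S6,S7,S8,S10} on symbol 1: members go to different blocks, giving {S2,S4,S5,S7,S8,S10} and {S1,S6}.
On input 0, block {S2,S4,S5,S7,S8,S10} splits into {S4,S5,S7,S8} and {S2,S10}.
No further refinement is possible. Final partition (4 blocks): {S4,S5,S7,S8} | {S0,S3,S9} | {S1,S6} | {S2,S10}.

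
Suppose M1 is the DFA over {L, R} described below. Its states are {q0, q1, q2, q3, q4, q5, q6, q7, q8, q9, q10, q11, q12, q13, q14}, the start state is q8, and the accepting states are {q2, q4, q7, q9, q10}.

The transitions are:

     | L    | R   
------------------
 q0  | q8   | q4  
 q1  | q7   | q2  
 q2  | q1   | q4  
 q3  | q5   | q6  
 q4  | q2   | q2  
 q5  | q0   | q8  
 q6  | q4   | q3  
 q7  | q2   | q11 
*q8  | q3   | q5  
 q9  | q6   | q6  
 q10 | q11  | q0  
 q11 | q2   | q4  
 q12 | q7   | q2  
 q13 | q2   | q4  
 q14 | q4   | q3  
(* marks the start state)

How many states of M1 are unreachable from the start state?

5

Starting at q8 and following transitions, the reachable set is {q0, q1, q2, q3, q4, q5, q6, q7, q8, q11}. That leaves q9, q10, q12, q13, q14 unreachable — 5 in total.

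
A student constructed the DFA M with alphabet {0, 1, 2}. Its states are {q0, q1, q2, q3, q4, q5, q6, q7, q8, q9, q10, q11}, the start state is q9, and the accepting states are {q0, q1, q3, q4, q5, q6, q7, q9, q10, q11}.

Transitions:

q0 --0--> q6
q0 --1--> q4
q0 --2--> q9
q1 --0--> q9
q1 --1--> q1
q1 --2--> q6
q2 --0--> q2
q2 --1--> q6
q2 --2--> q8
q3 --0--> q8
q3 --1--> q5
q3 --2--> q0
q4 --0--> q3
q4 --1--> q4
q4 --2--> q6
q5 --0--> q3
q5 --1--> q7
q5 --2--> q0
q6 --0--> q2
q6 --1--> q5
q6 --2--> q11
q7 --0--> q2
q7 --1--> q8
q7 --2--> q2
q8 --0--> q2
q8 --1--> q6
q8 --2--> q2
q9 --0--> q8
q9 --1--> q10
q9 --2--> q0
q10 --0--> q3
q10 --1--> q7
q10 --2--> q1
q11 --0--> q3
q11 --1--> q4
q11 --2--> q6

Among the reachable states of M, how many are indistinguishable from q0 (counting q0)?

4

All states are reachable from the start state.
P0 = {q0,q1,q3,q4,q5,q6,q7,q9,q10,q11} | {q2,q8}.
Refine {q0,q1,q3,q4,q5,q6,q7,q9,q10,q11} on symbol 0: members go to different blocks, giving {q0,q1,q4,q5,q10,q11} and {q3,q6,q7,q9}.
Split {q0,q1,q4,q5,q10,q11} by δ(·,1) → {q0,q1,q4,q11} and {q5,q10}.
Refine {q3,q6,q7,q9} on symbol 1: members go to different blocks, giving {q3,q6,q9} and {q7}.
No further refinement is possible. Final partition (5 blocks): {q0,q1,q4,q11} | {q2,q8} | {q3,q6,q9} | {q5,q10} | {q7}.
State q0 belongs to the block {q0,q1,q4,q11}, which has 4 states.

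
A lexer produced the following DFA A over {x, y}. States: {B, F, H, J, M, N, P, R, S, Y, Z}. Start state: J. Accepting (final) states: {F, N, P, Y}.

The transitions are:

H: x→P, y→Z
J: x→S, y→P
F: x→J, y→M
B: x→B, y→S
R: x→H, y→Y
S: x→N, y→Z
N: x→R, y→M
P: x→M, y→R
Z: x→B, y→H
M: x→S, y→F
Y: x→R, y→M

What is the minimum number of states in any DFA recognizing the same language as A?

4

Every state is reachable, so we keep all 11.
P0 = {F,N,P,Y} | {B,H,J,M,R,S,Z}.
Split {B,H,J,M,R,S,Z} by δ(·,x) → {B,J,M,R,Z} and {H,S}.
Refine {B,J,M,R,Z} on symbol x: members go to different blocks, giving {J,M,R} and {B,Z}.
The partition is now stable with 4 blocks: {F,N,P,Y} | {J,M,R} | {H,S} | {B,Z}.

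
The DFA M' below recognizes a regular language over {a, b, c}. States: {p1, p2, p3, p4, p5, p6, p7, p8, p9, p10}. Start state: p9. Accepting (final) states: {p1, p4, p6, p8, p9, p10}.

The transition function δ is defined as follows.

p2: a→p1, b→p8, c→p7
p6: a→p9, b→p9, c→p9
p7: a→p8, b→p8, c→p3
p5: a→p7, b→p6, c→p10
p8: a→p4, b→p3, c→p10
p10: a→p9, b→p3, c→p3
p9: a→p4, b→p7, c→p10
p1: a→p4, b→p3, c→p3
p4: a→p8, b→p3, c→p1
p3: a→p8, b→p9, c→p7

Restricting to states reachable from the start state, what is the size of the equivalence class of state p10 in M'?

2

States {p2,p5,p6} cannot be reached from the start state, so discard them.
Start with accepting vs non-accepting: {p1,p4,p8,p9,p10} | {p3,p7}.
Refine {p1,p4,p8,p9,p10} on symbol c: members go to different blocks, giving {p4,p8,p9} and {p1,p10}.
No further refinement is possible. Final partition (3 blocks): {p4,p8,p9} | {p3,p7} | {p1,p10}.
The equivalence class containing p10 is {p1,p10}, of size 2.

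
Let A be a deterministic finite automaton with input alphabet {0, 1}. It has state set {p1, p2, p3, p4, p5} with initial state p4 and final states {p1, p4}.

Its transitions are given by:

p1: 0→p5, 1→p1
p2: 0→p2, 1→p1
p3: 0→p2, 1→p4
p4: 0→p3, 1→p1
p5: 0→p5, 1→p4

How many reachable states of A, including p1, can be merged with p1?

2

Every state is reachable, so we keep all 5.
Initial partition by acceptance: {p1,p4} | {p2,p3,p5}.
The partition is now stable with 2 blocks: {p1,p4} | {p2,p3,p5}.
The equivalence class containing p1 is {p1,p4}, of size 2.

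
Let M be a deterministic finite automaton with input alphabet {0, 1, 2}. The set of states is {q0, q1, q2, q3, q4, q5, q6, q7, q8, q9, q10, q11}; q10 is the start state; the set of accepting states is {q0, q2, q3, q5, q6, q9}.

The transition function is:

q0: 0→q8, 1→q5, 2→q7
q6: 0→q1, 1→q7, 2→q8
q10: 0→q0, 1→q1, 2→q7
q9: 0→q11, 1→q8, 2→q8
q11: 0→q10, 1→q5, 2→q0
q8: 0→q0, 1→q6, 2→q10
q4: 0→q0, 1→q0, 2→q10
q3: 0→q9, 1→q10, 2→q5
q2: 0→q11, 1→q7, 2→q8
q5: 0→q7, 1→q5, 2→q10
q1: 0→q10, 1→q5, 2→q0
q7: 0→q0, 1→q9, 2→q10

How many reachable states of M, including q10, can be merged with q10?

States {q2,q3,q4} cannot be reached from the start state, so discard them.
P0 = {q0,q5,q6,q9} | {q1,q7,q8,q10,q11}.
On input 1, block {q0,q5,q6,q9} splits into {q0,q5} and {q6,q9}.
Refine {q1,q7,q8,q10,q11} on symbol 0: members go to different blocks, giving {q7,q8,q10} and {q1,q11}.
On input 1, block {q7,q8,q10} splits into {q7,q8} and {q10}.
Refine {q0,q5} on symbol 2: members go to different blocks, giving {q0} and {q5}.
No further refinement is possible. Final partition (6 blocks): {q0} | {q7,q8} | {q6,q9} | {q1,q11} | {q10} | {q5}.
The equivalence class containing q10 is {q10}, of size 1.

1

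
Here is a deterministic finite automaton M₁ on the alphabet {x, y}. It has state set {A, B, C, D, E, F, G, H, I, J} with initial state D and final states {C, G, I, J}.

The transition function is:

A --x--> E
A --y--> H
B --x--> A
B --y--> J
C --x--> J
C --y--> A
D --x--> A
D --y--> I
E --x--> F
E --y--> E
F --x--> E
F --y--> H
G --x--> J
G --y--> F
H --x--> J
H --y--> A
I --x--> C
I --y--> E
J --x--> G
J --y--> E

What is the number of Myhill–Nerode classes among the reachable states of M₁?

6

States {B} cannot be reached from the start state, so discard them.
Start with accepting vs non-accepting: {C,G,I,J} | {A,D,E,F,H}.
On input x, block {A,D,E,F,H} splits into {A,D,E,F} and {H}.
Split {A,D,E,F} by δ(·,y) → {A,F} and {D} and {E}.
Refine {C,G,I,J} on symbol y: members go to different blocks, giving {C,G} and {I,J}.
No further refinement is possible. Final partition (6 blocks): {C,G} | {A,F} | {H} | {D} | {E} | {I,J}.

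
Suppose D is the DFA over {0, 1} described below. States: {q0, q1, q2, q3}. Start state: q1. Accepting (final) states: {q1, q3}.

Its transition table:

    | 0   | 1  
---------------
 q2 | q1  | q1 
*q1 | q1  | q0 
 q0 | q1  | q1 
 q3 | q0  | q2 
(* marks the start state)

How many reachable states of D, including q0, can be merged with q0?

States {q2,q3} cannot be reached from the start state, so discard them.
Initial partition by acceptance: {q1} | {q0}.
The partition is now stable with 2 blocks: {q1} | {q0}.
State q0 belongs to the block {q0}, which has 1 states.

1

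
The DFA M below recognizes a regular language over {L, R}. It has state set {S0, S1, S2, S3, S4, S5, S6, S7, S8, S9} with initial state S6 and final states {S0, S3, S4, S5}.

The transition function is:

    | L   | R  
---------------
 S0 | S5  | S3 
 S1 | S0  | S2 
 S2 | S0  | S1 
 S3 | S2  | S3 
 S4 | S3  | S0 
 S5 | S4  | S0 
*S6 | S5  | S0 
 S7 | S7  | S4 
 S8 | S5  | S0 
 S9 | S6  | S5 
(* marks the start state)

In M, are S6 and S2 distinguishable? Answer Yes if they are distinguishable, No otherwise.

Yes

First remove the unreachable states {S7,S8,S9}; 7 states remain.
Initial partition by acceptance: {S0,S3,S4,S5} | {S1,S2,S6}.
On input L, block {S0,S3,S4,S5} splits into {S0,S4,S5} and {S3}.
Split {S0,S4,S5} by δ(·,L) → {S0,S5} and {S4}.
Refine {S0,S5} on symbol L: members go to different blocks, giving {S0} and {S5}.
Split {S1,S2,S6} by δ(·,L) → {S1,S2} and {S6}.
No further refinement is possible. Final partition (6 blocks): {S0} | {S1,S2} | {S3} | {S4} | {S5} | {S6}.
S6 and S2 end up in different blocks, so they are distinguishable. For instance, the string 'R' is accepted from only S6.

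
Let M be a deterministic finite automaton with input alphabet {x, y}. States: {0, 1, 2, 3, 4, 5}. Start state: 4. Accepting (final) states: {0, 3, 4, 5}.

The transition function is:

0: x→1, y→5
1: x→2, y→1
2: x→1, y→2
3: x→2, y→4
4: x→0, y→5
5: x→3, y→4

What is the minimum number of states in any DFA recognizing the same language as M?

3

Start with accepting vs non-accepting: {0,3,4,5} | {1,2}.
Split {0,3,4,5} by δ(·,x) → {0,3} and {4,5}.
Stable partition: {0,3} | {1,2} | {4,5} — 3 equivalence classes.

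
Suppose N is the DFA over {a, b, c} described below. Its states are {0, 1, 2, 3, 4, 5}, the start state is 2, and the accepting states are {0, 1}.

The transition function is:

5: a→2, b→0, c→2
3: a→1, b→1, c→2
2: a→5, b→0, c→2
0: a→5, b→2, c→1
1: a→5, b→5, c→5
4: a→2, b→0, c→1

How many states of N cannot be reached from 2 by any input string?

No path from 2 leads to 3, 4; the other 4 states are all reachable.

2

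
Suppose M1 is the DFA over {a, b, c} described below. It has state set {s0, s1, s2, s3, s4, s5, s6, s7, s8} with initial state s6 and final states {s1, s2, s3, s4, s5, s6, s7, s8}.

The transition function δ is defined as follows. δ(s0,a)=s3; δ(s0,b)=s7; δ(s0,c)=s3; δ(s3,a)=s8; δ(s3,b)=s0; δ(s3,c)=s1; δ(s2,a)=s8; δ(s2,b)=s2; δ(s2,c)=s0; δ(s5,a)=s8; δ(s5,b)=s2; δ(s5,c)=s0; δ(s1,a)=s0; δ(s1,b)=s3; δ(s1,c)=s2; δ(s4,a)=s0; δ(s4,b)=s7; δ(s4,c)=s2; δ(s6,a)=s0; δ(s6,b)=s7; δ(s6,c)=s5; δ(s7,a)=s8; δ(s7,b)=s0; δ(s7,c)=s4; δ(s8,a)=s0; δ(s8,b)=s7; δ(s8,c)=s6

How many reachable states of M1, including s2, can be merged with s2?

Every state is reachable, so we keep all 9.
Initial partition by acceptance: {s1,s2,s3,s4,s5,s6,s7,s8} | {s0}.
Refine {s1,s2,s3,s4,s5,s6,s7,s8} on symbol a: members go to different blocks, giving {s1,s4,s6,s8} and {s2,s3,s5,s7}.
On input c, block {s1,s4,s6,s8} splits into {s1,s4,s6} and {s8}.
Refine {s2,s3,s5,s7} on symbol b: members go to different blocks, giving {s2,s5} and {s3,s7}.
Stable partition: {s1,s4,s6} | {s0} | {s2,s5} | {s8} | {s3,s7} — 5 equivalence classes.
The equivalence class containing s2 is {s2,s5}, of size 2.

2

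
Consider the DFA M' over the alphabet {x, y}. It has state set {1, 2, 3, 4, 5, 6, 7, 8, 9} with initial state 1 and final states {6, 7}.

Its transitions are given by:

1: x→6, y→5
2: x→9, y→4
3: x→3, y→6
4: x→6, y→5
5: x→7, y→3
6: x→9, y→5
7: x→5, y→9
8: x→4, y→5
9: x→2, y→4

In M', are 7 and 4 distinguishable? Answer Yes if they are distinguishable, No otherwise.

Yes

First remove the unreachable states {8}; 8 states remain.
P0 = {6,7} | {1,2,3,4,5,9}.
On input x, block {1,2,3,4,5,9} splits into {1,4,5} and {2,3,9}.
On input x, block {6,7} splits into {6} and {7}.
Split {1,4,5} by δ(·,x) → {1,4} and {5}.
Split {2,3,9} by δ(·,y) → {2,9} and {3}.
Stable partition: {6} | {1,4} | {2,9} | {7} | {5} | {3} — 6 equivalence classes.
7 and 4 end up in different blocks, so they are distinguishable. For instance, the string 'ε' is accepted from only 7.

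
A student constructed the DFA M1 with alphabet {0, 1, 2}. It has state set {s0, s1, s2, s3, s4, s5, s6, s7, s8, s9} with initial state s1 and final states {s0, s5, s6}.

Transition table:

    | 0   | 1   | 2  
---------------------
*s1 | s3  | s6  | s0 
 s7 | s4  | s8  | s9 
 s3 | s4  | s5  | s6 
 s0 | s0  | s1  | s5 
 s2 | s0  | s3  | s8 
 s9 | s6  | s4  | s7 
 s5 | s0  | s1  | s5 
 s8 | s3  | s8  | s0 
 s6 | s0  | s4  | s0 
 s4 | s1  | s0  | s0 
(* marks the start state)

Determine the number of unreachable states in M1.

No path from s1 leads to s2, s7, s8, s9; the other 6 states are all reachable.

4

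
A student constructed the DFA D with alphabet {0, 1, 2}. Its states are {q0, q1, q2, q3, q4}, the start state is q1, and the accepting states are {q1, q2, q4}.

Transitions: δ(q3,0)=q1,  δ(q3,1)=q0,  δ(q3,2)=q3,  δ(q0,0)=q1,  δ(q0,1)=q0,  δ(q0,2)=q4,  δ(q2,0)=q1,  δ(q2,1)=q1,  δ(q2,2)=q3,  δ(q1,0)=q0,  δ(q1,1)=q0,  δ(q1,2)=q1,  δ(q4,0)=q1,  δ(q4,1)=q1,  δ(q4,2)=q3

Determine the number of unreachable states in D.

No path from q1 leads to q2; the other 4 states are all reachable.

1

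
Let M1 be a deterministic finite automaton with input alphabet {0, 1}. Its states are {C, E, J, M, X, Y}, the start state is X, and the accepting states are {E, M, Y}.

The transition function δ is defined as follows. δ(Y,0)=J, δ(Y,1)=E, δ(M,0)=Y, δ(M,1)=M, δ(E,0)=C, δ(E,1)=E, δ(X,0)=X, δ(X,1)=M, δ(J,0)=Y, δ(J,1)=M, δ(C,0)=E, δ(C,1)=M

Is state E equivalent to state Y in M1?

All states are reachable from the start state.
Initial partition by acceptance: {E,M,Y} | {C,J,X}.
Split {E,M,Y} by δ(·,0) → {E,Y} and {M}.
On input 0, block {C,J,X} splits into {C,J} and {X}.
Stable partition: {E,Y} | {C,J} | {M} | {X} — 4 equivalence classes.
E and Y lie in the same block of the stable partition, so they are equivalent — no string distinguishes them.

Yes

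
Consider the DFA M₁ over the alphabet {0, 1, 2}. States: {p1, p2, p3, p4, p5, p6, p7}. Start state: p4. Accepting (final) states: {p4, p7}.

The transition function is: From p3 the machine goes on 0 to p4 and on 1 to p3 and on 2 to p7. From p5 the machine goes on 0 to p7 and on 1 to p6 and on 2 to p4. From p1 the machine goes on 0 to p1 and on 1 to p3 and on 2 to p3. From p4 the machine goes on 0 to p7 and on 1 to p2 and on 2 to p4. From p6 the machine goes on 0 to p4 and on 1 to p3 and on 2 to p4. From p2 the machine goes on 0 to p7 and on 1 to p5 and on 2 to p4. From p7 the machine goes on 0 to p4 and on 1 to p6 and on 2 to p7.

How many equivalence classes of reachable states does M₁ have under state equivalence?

Reachable states from the start: {p2,p3,p4,p5,p6,p7}. Unreachable: {p1} — drop them.
Initial partition by acceptance: {p4,p7} | {p2,p3,p5,p6}.
The partition is now stable with 2 blocks: {p4,p7} | {p2,p3,p5,p6}.

2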